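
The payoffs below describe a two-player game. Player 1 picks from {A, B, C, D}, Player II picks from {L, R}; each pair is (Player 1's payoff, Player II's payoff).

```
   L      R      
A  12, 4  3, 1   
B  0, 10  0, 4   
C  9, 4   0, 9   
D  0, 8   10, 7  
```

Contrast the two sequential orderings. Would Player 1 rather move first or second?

first

If Player 1 leads: Player II's best replies are A→L, B→L, C→R, D→L; Player 1's induced payoffs 12, 0, 0, 0; outcome (A, L), payoffs (12, 4).
If Player II leads: Player 1's best replies are L→A, R→D; Player II's induced payoffs 4, 7; outcome (D, R), payoffs (10, 7).
Player 1 gets 12 moving first and 10 moving second, so Player 1 prefers to move first.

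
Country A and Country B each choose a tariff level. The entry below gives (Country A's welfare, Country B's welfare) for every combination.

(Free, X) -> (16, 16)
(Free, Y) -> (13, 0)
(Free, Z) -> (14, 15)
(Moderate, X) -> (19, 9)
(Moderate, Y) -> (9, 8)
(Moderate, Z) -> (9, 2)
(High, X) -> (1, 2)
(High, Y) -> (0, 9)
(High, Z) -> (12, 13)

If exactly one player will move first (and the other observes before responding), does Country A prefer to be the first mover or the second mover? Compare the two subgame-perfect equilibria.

first

If Country A leads: Country B's best replies are Free→X, Moderate→X, High→Z; Country A's induced payoffs 16, 19, 12; outcome (Moderate, X), payoffs (19, 9).
If Country B leads: Country A's best replies are X→Moderate, Y→Free, Z→Free; Country B's induced payoffs 9, 0, 15; outcome (Free, Z), payoffs (14, 15).
Country A gets 19 moving first and 14 moving second, so Country A prefers to move first.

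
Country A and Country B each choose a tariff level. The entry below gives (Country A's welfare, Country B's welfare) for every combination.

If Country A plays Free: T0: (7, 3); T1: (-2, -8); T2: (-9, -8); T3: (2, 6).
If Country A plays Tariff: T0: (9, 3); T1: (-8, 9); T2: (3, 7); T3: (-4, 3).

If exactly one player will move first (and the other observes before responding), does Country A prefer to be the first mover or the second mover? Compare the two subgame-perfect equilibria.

second

If Country A leads: Country B's best replies are Free→T3, Tariff→T1; Country A's induced payoffs 2, -8; outcome (Free, T3), payoffs (2, 6).
If Country B leads: Country A's best replies are T0→Tariff, T1→Free, T2→Tariff, T3→Free; Country B's induced payoffs 3, -8, 7, 6; outcome (Tariff, T2), payoffs (3, 7).
Country A gets 2 moving first and 3 moving second, so Country A prefers to move second.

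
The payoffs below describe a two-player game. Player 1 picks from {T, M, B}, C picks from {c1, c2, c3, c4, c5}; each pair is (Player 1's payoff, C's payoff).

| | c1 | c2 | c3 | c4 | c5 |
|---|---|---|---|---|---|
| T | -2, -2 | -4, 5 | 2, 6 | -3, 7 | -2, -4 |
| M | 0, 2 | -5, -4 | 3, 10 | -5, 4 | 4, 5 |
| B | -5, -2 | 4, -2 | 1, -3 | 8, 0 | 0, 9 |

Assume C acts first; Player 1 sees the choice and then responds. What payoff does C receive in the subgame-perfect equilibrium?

10

Solve by backward induction (C leads).
- c1: Player 1 compares -2, 0, -5 and picks M; C would get 2.
- c2: Player 1 compares -4, -5, 4 and picks B; C would get -2.
- c3: Player 1 compares 2, 3, 1 and picks M; C would get 10.
- c4: Player 1 compares -3, -5, 8 and picks B; C would get 0.
- c5: Player 1 compares -2, 4, 0 and picks M; C would get 5.
C's induced payoffs are 2, -2, 10, 0, 5, so C commits to c3. Subgame-perfect outcome: (M, c3) with payoffs (3, 10).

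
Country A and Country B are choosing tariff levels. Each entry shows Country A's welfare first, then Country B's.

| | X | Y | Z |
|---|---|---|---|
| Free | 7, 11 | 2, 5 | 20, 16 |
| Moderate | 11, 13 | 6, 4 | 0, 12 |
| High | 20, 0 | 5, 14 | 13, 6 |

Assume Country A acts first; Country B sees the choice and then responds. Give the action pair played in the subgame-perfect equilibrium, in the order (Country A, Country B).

(Free, Z)

Solve by backward induction (Country A leads).
- Free → Country B plays Z (best of 11, 5, 16); Country A gets 20.
- Moderate → Country B plays X (best of 13, 4, 12); Country A gets 11.
- High → Country B plays Y (best of 0, 14, 6); Country A gets 5.
Maximizing over 20, 11, 5, Country A chooses Free. Subgame-perfect outcome: (Free, Z) with payoffs (20, 16).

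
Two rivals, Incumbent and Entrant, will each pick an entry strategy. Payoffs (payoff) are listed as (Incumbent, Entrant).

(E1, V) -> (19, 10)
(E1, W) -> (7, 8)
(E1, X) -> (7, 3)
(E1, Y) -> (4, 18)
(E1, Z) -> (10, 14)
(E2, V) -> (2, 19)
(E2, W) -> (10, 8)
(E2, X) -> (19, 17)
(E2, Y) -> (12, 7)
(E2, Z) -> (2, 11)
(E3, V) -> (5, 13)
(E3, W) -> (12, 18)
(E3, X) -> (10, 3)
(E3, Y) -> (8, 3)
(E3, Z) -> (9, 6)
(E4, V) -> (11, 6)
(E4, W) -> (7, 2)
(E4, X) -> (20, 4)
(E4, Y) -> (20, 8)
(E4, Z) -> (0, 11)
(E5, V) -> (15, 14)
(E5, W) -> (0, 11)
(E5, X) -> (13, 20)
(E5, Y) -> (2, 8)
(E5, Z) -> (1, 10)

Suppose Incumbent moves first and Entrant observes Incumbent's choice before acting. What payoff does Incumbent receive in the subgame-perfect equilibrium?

13

Backward induction with Incumbent moving first.
- E1: BR = Y, leader payoff 4.
- E2: BR = V, leader payoff 2.
- E3: BR = W, leader payoff 12.
- E4: BR = Z, leader payoff 0.
- E5: BR = X, leader payoff 13.
Maximizing over 4, 2, 12, 0, 13, Incumbent chooses E5. Subgame-perfect outcome: (E5, X) with payoffs (13, 20).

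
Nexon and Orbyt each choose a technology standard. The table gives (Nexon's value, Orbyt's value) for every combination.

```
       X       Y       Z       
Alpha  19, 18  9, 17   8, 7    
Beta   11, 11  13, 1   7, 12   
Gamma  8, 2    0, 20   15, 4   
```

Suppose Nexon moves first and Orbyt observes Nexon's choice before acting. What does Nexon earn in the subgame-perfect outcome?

Work backward from Orbyt's decision.
- Alpha: Orbyt compares 18, 17, 7 and picks X; Nexon would get 19.
- Beta: Orbyt compares 11, 1, 12 and picks Z; Nexon would get 7.
- Gamma: Orbyt compares 2, 20, 4 and picks Y; Nexon would get 0.
Maximizing over 19, 7, 0, Nexon chooses Alpha. Subgame-perfect outcome: (Alpha, X) with payoffs (19, 18).

19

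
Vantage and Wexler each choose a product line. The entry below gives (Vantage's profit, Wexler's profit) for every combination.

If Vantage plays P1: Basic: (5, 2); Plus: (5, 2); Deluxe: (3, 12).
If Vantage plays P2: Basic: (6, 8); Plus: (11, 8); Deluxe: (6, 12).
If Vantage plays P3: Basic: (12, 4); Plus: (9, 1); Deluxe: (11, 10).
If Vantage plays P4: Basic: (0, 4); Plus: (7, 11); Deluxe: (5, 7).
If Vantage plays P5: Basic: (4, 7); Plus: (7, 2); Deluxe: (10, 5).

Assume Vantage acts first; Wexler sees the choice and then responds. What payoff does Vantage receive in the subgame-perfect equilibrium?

Solve by backward induction (Vantage leads).
- P1 → Wexler plays Deluxe (best of 2, 2, 12); Vantage gets 3.
- P2 → Wexler plays Deluxe (best of 8, 8, 12); Vantage gets 6.
- P3 → Wexler plays Deluxe (best of 4, 1, 10); Vantage gets 11.
- P4 → Wexler plays Plus (best of 4, 11, 7); Vantage gets 7.
- P5 → Wexler plays Basic (best of 7, 2, 5); Vantage gets 4.
Vantage's induced payoffs are 3, 6, 11, 7, 4, so Vantage commits to P3. Subgame-perfect outcome: (P3, Deluxe) with payoffs (11, 10).

11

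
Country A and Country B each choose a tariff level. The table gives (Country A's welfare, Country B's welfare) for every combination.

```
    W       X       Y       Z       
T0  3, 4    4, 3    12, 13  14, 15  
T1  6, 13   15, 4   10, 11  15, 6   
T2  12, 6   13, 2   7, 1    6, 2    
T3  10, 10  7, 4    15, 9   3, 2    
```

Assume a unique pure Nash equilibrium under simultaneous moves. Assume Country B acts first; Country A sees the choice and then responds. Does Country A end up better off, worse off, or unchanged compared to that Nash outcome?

Solve by backward induction (Country B leads).
- W → Country A plays T2 (best of 3, 6, 12, 10); Country B gets 6.
- X → Country A plays T1 (best of 4, 15, 13, 7); Country B gets 4.
- Y → Country A plays T3 (best of 12, 10, 7, 15); Country B gets 9.
- Z → Country A plays T1 (best of 14, 15, 6, 3); Country B gets 6.
Maximizing over 6, 4, 9, 6, Country B chooses Y. Subgame-perfect outcome: (T3, Y) with payoffs (15, 9).
Now find the simultaneous Nash equilibrium.
Country A's best replies: W→T2; X→T1; Y→T3; Z→T1.
Country B's best replies: T0→Z; T1→W; T2→W; T3→W.
The unique mutual best reply is (T2, W), giving (12, 6).
Country A earns 15 sequentially versus 12 at the Nash outcome: better off.

better off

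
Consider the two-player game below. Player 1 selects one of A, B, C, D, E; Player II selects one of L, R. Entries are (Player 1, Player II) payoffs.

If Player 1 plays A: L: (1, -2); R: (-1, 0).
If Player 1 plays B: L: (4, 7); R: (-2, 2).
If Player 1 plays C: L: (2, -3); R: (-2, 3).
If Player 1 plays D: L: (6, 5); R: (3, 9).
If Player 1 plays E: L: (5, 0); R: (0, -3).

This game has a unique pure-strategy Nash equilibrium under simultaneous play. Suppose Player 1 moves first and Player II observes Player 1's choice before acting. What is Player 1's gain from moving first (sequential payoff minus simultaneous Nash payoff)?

Player II best-responds to each possible Player 1 move:
- A → Player II plays R (best of -2, 0); Player 1 gets -1.
- B → Player II plays L (best of 7, 2); Player 1 gets 4.
- C → Player II plays R (best of -3, 3); Player 1 gets -2.
- D → Player II plays R (best of 5, 9); Player 1 gets 3.
- E → Player II plays L (best of 0, -3); Player 1 gets 5.
Maximizing over -1, 4, -2, 3, 5, Player 1 chooses E. Subgame-perfect outcome: (E, L) with payoffs (5, 0).
Under simultaneous play:
Player 1's best replies: L→D; R→D.
Player II's best replies: A→R; B→L; C→R; D→R; E→L.
The unique mutual best reply is (D, R), giving (3, 9).
Player 1's commitment gain: 5 − 3 = 2.

2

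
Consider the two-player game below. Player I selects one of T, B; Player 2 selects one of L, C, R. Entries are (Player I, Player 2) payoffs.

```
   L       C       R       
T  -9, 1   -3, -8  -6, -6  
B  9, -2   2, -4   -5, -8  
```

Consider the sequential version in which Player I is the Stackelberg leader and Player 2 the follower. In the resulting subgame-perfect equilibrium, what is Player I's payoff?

9

Solve by backward induction (Player I leads).
- T: BR = L, leader payoff -9.
- B: BR = L, leader payoff 9.
Maximizing over -9, 9, Player I chooses B. Subgame-perfect outcome: (B, L) with payoffs (9, -2).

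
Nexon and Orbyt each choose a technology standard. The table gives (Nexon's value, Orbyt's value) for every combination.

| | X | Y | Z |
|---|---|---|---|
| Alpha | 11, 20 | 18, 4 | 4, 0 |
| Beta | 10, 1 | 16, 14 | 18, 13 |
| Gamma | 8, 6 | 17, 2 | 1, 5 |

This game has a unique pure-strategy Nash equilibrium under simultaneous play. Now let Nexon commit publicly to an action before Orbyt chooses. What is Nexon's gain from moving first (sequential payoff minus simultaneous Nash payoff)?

Orbyt best-responds to each possible Nexon move:
- Alpha → Orbyt plays X (best of 20, 4, 0); Nexon gets 11.
- Beta → Orbyt plays Y (best of 1, 14, 13); Nexon gets 16.
- Gamma → Orbyt plays X (best of 6, 2, 5); Nexon gets 8.
Maximizing over 11, 16, 8, Nexon chooses Beta. Subgame-perfect outcome: (Beta, Y) with payoffs (16, 14).
Now find the simultaneous Nash equilibrium.
Nexon's best replies: X→Alpha; Y→Alpha; Z→Beta.
Orbyt's best replies: Alpha→X; Beta→Y; Gamma→X.
The unique mutual best reply is (Alpha, X), giving (11, 20).
Nexon's commitment gain: 16 − 11 = 5.

5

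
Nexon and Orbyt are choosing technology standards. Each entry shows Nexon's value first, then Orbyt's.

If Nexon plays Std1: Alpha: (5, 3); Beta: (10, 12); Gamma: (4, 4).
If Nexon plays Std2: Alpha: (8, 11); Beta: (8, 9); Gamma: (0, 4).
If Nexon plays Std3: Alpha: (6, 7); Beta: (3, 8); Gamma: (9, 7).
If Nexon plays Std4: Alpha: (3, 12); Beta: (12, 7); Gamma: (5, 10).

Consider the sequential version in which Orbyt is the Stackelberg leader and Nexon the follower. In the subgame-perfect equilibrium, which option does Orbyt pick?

Backward induction with Orbyt moving first.
- Alpha: Nexon compares 5, 8, 6, 3 and picks Std2; Orbyt would get 11.
- Beta: Nexon compares 10, 8, 3, 12 and picks Std4; Orbyt would get 7.
- Gamma: Nexon compares 4, 0, 9, 5 and picks Std3; Orbyt would get 7.
Orbyt's induced payoffs are 11, 7, 7, so Orbyt commits to Alpha. Subgame-perfect outcome: (Std2, Alpha) with payoffs (8, 11).

Alpha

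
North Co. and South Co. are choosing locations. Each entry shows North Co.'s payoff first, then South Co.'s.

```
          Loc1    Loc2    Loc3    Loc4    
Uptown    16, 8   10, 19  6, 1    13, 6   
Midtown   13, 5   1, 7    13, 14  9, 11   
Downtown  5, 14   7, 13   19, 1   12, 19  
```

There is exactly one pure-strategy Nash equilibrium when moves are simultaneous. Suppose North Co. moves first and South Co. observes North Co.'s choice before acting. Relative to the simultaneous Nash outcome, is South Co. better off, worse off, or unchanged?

worse off

Work backward from South Co.'s decision.
- Uptown → South Co. plays Loc2 (best of 8, 19, 1, 6); North Co. gets 10.
- Midtown → South Co. plays Loc3 (best of 5, 7, 14, 11); North Co. gets 13.
- Downtown → South Co. plays Loc4 (best of 14, 13, 1, 19); North Co. gets 12.
Among 10, 13, 12, the best is 13 at Midtown. Subgame-perfect outcome: (Midtown, Loc3) with payoffs (13, 14).
Under simultaneous play:
North Co.'s best replies: Loc1→Uptown; Loc2→Uptown; Loc3→Downtown; Loc4→Uptown.
South Co.'s best replies: Uptown→Loc2; Midtown→Loc3; Downtown→Loc4.
The unique mutual best reply is (Uptown, Loc2), giving (10, 19).
South Co. earns 14 sequentially versus 19 at the Nash outcome: worse off.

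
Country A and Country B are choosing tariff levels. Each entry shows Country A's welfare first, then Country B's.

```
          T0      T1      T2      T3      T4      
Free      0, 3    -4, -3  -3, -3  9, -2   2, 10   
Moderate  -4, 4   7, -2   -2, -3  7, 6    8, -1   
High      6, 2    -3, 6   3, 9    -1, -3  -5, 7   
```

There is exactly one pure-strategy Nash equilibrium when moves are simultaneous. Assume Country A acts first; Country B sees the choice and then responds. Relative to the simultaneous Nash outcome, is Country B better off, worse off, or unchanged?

worse off

Country B best-responds to each possible Country A move:
- Free → Country B plays T4 (best of 3, -3, -3, -2, 10); Country A gets 2.
- Moderate → Country B plays T3 (best of 4, -2, -3, 6, -1); Country A gets 7.
- High → Country B plays T2 (best of 2, 6, 9, -3, 7); Country A gets 3.
Country A's induced payoffs are 2, 7, 3, so Country A commits to Moderate. Subgame-perfect outcome: (Moderate, T3) with payoffs (7, 6).
Now find the simultaneous Nash equilibrium.
Country A's best replies: T0→High; T1→Moderate; T2→High; T3→Free; T4→Moderate.
Country B's best replies: Free→T4; Moderate→T3; High→T2.
Only (High, T2) has each player best-responding; Nash payoffs (3, 9).
Country B earns 6 sequentially versus 9 at the Nash outcome: worse off.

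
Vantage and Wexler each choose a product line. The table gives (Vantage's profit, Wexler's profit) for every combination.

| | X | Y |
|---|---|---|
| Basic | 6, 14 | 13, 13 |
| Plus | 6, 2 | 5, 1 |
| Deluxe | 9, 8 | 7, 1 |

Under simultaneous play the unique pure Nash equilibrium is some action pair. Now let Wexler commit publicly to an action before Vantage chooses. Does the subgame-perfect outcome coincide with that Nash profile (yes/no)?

no

Vantage best-responds to each possible Wexler move:
- X: BR = Deluxe, leader payoff 8.
- Y: BR = Basic, leader payoff 13.
Among 8, 13, the best is 13 at Y. Subgame-perfect outcome: (Basic, Y) with payoffs (13, 13).
For the simultaneous game, intersect best replies.
Vantage's best replies: X→Deluxe; Y→Basic.
Wexler's best replies: Basic→X; Plus→X; Deluxe→X.
Only (Deluxe, X) has each player best-responding; Nash payoffs (9, 8).
Sequential outcome (Basic, Y) differs from the Nash profile (Deluxe, X).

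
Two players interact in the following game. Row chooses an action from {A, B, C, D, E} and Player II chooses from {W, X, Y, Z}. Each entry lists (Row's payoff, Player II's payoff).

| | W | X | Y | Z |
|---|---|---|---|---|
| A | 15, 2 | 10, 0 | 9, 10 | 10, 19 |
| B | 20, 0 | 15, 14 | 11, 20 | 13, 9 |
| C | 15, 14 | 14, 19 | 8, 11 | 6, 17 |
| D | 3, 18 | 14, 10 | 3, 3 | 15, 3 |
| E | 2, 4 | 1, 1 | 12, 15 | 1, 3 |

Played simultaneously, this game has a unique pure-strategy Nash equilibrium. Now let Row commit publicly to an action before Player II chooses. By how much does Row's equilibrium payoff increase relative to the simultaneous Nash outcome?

Backward induction with Row moving first.
- A → Player II plays Z (best of 2, 0, 10, 19); Row gets 10.
- B → Player II plays Y (best of 0, 14, 20, 9); Row gets 11.
- C → Player II plays X (best of 14, 19, 11, 17); Row gets 14.
- D → Player II plays W (best of 18, 10, 3, 3); Row gets 3.
- E → Player II plays Y (best of 4, 1, 15, 3); Row gets 12.
Row's induced payoffs are 10, 11, 14, 3, 12, so Row commits to C. Subgame-perfect outcome: (C, X) with payoffs (14, 19).
For the simultaneous game, intersect best replies.
Row's best replies: W→B; X→B; Y→E; Z→D.
Player II's best replies: A→Z; B→Y; C→X; D→W; E→Y.
The unique mutual best reply is (E, Y), giving (12, 15).
Row's commitment gain: 14 − 12 = 2.

2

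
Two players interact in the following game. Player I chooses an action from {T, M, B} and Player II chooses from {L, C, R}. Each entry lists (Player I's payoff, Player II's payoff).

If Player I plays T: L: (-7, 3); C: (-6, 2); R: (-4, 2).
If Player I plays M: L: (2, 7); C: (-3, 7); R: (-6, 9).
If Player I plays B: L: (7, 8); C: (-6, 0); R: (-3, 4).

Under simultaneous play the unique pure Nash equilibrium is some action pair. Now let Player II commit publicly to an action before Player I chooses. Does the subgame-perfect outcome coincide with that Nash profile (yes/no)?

yes

Solve by backward induction (Player II leads).
- L: BR = B, leader payoff 8.
- C: BR = M, leader payoff 7.
- R: BR = B, leader payoff 4.
Maximizing over 8, 7, 4, Player II chooses L. Subgame-perfect outcome: (B, L) with payoffs (7, 8).
For the simultaneous game, intersect best replies.
Player I's best replies: L→B; C→M; R→B.
Player II's best replies: T→L; M→R; B→L.
Only (B, L) has each player best-responding; Nash payoffs (7, 8).
Sequential outcome (B, L) coincides with the Nash profile (B, L).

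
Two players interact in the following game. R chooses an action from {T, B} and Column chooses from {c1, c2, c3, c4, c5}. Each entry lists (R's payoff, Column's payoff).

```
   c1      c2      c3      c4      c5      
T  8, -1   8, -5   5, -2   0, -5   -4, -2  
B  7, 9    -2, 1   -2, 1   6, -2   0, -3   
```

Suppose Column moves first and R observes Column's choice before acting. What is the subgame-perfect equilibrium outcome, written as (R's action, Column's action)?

R best-responds to each possible Column move:
- c1: BR = T, leader payoff -1.
- c2: BR = T, leader payoff -5.
- c3: BR = T, leader payoff -2.
- c4: BR = B, leader payoff -2.
- c5: BR = B, leader payoff -3.
Maximizing over -1, -5, -2, -2, -3, Column chooses c1. Subgame-perfect outcome: (T, c1) with payoffs (8, -1).

(T, c1)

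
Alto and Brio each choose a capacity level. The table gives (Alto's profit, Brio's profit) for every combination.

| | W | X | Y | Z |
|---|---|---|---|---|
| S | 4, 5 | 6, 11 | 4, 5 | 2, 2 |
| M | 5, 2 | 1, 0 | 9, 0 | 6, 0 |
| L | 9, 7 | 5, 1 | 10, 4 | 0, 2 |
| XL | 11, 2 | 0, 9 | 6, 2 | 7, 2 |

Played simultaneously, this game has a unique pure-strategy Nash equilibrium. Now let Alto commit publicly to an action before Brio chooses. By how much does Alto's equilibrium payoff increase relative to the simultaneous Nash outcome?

Brio best-responds to each possible Alto move:
- S: Brio compares 5, 11, 5, 2 and picks X; Alto would get 6.
- M: Brio compares 2, 0, 0, 0 and picks W; Alto would get 5.
- L: Brio compares 7, 1, 4, 2 and picks W; Alto would get 9.
- XL: Brio compares 2, 9, 2, 2 and picks X; Alto would get 0.
Alto's induced payoffs are 6, 5, 9, 0, so Alto commits to L. Subgame-perfect outcome: (L, W) with payoffs (9, 7).
Now find the simultaneous Nash equilibrium.
Alto's best replies: W→XL; X→S; Y→L; Z→XL.
Brio's best replies: S→X; M→W; L→W; XL→X.
The unique mutual best reply is (S, X), giving (6, 11).
Alto's commitment gain: 9 − 6 = 3.

3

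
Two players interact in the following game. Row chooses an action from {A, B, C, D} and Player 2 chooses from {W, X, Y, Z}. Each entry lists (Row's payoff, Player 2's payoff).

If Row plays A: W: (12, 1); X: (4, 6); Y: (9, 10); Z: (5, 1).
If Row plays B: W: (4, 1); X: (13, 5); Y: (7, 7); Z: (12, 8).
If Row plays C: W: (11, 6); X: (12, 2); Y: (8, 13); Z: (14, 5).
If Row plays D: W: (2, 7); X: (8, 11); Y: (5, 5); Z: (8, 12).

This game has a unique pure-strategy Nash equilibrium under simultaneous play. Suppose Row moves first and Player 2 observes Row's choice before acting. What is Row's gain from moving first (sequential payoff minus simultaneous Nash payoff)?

Solve by backward induction (Row leads).
- A → Player 2 plays Y (best of 1, 6, 10, 1); Row gets 9.
- B → Player 2 plays Z (best of 1, 5, 7, 8); Row gets 12.
- C → Player 2 plays Y (best of 6, 2, 13, 5); Row gets 8.
- D → Player 2 plays Z (best of 7, 11, 5, 12); Row gets 8.
Among 9, 12, 8, 8, the best is 12 at B. Subgame-perfect outcome: (B, Z) with payoffs (12, 8).
Now find the simultaneous Nash equilibrium.
Row's best replies: W→A; X→B; Y→A; Z→C.
Player 2's best replies: A→Y; B→Z; C→Y; D→Z.
Only (A, Y) has each player best-responding; Nash payoffs (9, 10).
Row's commitment gain: 12 − 9 = 3.

3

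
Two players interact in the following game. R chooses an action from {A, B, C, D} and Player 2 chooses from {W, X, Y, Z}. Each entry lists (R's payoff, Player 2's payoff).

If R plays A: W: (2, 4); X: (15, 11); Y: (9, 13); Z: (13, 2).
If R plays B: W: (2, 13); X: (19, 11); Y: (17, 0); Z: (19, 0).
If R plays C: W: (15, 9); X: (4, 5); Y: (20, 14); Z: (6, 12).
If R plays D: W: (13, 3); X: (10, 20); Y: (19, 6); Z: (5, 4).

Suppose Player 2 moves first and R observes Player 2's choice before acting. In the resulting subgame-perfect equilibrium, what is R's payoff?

Backward induction with Player 2 moving first.
- W: BR = C, leader payoff 9.
- X: BR = B, leader payoff 11.
- Y: BR = C, leader payoff 14.
- Z: BR = B, leader payoff 0.
Maximizing over 9, 11, 14, 0, Player 2 chooses Y. Subgame-perfect outcome: (C, Y) with payoffs (20, 14).

20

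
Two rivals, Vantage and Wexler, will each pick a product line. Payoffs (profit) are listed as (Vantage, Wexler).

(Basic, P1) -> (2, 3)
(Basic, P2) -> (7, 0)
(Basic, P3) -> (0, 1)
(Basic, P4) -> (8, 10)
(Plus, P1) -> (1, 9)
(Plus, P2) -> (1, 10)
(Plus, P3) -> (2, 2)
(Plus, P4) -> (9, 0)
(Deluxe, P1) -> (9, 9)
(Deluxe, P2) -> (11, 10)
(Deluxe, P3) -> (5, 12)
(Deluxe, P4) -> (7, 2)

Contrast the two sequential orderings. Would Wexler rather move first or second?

If Vantage leads: Wexler's best replies are Basic→P4, Plus→P2, Deluxe→P3; Vantage's induced payoffs 8, 1, 5; outcome (Basic, P4), payoffs (8, 10).
If Wexler leads: Vantage's best replies are P1→Deluxe, P2→Deluxe, P3→Deluxe, P4→Plus; Wexler's induced payoffs 9, 10, 12, 0; outcome (Deluxe, P3), payoffs (5, 12).
Wexler gets 12 moving first and 10 moving second, so Wexler prefers to move first.

first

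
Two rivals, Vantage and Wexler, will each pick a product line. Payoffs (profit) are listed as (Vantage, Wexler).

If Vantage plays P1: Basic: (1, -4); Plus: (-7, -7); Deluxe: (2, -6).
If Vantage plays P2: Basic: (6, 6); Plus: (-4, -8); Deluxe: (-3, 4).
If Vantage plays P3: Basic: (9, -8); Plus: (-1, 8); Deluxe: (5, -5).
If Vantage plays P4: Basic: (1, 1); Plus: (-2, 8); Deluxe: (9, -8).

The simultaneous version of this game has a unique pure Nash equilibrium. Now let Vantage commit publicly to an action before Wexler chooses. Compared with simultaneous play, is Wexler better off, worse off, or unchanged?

Solve by backward induction (Vantage leads).
- P1 → Wexler plays Basic (best of -4, -7, -6); Vantage gets 1.
- P2 → Wexler plays Basic (best of 6, -8, 4); Vantage gets 6.
- P3 → Wexler plays Plus (best of -8, 8, -5); Vantage gets -1.
- P4 → Wexler plays Plus (best of 1, 8, -8); Vantage gets -2.
Among 1, 6, -1, -2, the best is 6 at P2. Subgame-perfect outcome: (P2, Basic) with payoffs (6, 6).
Now find the simultaneous Nash equilibrium.
Vantage's best replies: Basic→P3; Plus→P3; Deluxe→P4.
Wexler's best replies: P1→Basic; P2→Basic; P3→Plus; P4→Plus.
Only (P3, Plus) has each player best-responding; Nash payoffs (-1, 8).
Wexler earns 6 sequentially versus 8 at the Nash outcome: worse off.

worse off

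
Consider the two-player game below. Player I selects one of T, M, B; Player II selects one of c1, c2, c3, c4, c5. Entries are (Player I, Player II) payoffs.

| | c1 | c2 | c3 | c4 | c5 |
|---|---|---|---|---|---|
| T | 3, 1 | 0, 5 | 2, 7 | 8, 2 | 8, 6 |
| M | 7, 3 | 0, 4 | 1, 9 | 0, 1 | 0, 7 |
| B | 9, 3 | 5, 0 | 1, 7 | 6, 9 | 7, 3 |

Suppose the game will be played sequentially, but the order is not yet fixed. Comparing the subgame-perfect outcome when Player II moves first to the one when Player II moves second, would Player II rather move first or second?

second

If Player I leads: Player II's best replies are T→c3, M→c3, B→c4; Player I's induced payoffs 2, 1, 6; outcome (B, c4), payoffs (6, 9).
If Player II leads: Player I's best replies are c1→B, c2→B, c3→T, c4→T, c5→T; Player II's induced payoffs 3, 0, 7, 2, 6; outcome (T, c3), payoffs (2, 7).
Player II gets 7 moving first and 9 moving second, so Player II prefers to move second.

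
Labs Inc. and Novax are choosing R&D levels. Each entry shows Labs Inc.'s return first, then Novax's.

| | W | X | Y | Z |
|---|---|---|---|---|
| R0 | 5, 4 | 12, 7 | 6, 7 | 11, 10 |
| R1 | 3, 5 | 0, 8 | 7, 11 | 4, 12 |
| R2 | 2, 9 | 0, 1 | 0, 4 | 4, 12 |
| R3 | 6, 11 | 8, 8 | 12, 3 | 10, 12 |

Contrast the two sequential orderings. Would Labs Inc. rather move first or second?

first

If Labs Inc. leads: Novax's best replies are R0→Z, R1→Z, R2→Z, R3→Z; Labs Inc.'s induced payoffs 11, 4, 4, 10; outcome (R0, Z), payoffs (11, 10).
If Novax leads: Labs Inc.'s best replies are W→R3, X→R0, Y→R3, Z→R0; Novax's induced payoffs 11, 7, 3, 10; outcome (R3, W), payoffs (6, 11).
Labs Inc. gets 11 moving first and 6 moving second, so Labs Inc. prefers to move first.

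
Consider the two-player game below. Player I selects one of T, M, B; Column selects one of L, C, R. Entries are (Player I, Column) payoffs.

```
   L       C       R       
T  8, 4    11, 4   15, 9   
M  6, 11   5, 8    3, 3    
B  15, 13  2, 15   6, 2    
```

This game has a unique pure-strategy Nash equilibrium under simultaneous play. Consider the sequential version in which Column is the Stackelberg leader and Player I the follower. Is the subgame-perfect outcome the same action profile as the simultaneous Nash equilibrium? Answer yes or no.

Backward induction with Column moving first.
- L: BR = B, leader payoff 13.
- C: BR = T, leader payoff 4.
- R: BR = T, leader payoff 9.
Among 13, 4, 9, the best is 13 at L. Subgame-perfect outcome: (B, L) with payoffs (15, 13).
Now find the simultaneous Nash equilibrium.
Player I's best replies: L→B; C→T; R→T.
Column's best replies: T→R; M→L; B→C.
Only (T, R) has each player best-responding; Nash payoffs (15, 9).
Sequential outcome (B, L) differs from the Nash profile (T, R).

no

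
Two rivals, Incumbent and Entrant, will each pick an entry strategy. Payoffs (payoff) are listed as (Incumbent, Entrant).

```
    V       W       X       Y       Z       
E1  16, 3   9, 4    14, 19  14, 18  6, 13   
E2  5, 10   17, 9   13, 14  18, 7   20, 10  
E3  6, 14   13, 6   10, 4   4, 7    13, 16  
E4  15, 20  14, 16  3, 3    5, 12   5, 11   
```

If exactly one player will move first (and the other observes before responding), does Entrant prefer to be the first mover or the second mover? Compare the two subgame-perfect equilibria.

second

If Incumbent leads: Entrant's best replies are E1→X, E2→X, E3→Z, E4→V; Incumbent's induced payoffs 14, 13, 13, 15; outcome (E4, V), payoffs (15, 20).
If Entrant leads: Incumbent's best replies are V→E1, W→E2, X→E1, Y→E2, Z→E2; Entrant's induced payoffs 3, 9, 19, 7, 10; outcome (E1, X), payoffs (14, 19).
Entrant gets 19 moving first and 20 moving second, so Entrant prefers to move second.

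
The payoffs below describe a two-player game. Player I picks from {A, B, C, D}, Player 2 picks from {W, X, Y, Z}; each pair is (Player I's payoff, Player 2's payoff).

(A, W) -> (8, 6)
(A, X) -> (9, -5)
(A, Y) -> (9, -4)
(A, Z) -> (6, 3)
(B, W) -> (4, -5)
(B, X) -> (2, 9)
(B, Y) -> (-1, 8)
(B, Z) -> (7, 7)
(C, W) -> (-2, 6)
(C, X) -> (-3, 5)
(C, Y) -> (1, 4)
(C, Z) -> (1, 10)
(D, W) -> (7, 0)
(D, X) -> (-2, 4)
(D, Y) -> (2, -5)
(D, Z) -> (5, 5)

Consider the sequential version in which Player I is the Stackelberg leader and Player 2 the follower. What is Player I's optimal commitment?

A

Backward induction with Player I moving first.
- A: BR = W, leader payoff 8.
- B: BR = X, leader payoff 2.
- C: BR = Z, leader payoff 1.
- D: BR = Z, leader payoff 5.
Player I's induced payoffs are 8, 2, 1, 5, so Player I commits to A. Subgame-perfect outcome: (A, W) with payoffs (8, 6).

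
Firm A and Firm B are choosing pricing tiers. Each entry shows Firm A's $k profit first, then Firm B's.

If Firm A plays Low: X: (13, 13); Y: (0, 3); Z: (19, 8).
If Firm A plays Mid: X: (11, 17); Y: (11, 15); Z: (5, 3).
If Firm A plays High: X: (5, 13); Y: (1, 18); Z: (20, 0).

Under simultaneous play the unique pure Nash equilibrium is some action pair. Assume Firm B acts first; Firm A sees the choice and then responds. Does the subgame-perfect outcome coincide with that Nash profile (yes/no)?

no

Solve by backward induction (Firm B leads).
- X → Firm A plays Low (best of 13, 11, 5); Firm B gets 13.
- Y → Firm A plays Mid (best of 0, 11, 1); Firm B gets 15.
- Z → Firm A plays High (best of 19, 5, 20); Firm B gets 0.
Firm B's induced payoffs are 13, 15, 0, so Firm B commits to Y. Subgame-perfect outcome: (Mid, Y) with payoffs (11, 15).
Now find the simultaneous Nash equilibrium.
Firm A's best replies: X→Low; Y→Mid; Z→High.
Firm B's best replies: Low→X; Mid→X; High→Y.
Only (Low, X) has each player best-responding; Nash payoffs (13, 13).
Sequential outcome (Mid, Y) differs from the Nash profile (Low, X).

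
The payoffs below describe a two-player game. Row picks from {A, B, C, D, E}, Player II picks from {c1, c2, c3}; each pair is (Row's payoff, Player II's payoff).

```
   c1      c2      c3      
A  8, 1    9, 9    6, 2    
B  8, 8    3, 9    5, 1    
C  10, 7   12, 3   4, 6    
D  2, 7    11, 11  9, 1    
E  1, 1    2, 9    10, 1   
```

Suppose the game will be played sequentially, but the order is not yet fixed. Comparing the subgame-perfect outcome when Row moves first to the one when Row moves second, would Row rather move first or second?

first

If Row leads: Player II's best replies are A→c2, B→c2, C→c1, D→c2, E→c2; Row's induced payoffs 9, 3, 10, 11, 2; outcome (D, c2), payoffs (11, 11).
If Player II leads: Row's best replies are c1→C, c2→C, c3→E; Player II's induced payoffs 7, 3, 1; outcome (C, c1), payoffs (10, 7).
Row gets 11 moving first and 10 moving second, so Row prefers to move first.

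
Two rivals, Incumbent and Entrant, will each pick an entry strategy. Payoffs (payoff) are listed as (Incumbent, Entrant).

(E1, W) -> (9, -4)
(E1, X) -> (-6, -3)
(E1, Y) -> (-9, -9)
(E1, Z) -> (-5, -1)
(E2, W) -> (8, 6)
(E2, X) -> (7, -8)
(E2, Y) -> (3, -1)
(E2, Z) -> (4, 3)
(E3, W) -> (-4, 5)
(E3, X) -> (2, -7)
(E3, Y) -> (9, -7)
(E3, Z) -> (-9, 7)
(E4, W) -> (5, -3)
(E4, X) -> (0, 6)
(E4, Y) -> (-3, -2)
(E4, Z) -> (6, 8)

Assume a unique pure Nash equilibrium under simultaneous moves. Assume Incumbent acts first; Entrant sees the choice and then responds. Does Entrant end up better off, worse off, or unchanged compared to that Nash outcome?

worse off

Backward induction with Incumbent moving first.
- E1: Entrant compares -4, -3, -9, -1 and picks Z; Incumbent would get -5.
- E2: Entrant compares 6, -8, -1, 3 and picks W; Incumbent would get 8.
- E3: Entrant compares 5, -7, -7, 7 and picks Z; Incumbent would get -9.
- E4: Entrant compares -3, 6, -2, 8 and picks Z; Incumbent would get 6.
Among -5, 8, -9, 6, the best is 8 at E2. Subgame-perfect outcome: (E2, W) with payoffs (8, 6).
Under simultaneous play:
Incumbent's best replies: W→E1; X→E2; Y→E3; Z→E4.
Entrant's best replies: E1→Z; E2→W; E3→Z; E4→Z.
Only (E4, Z) has each player best-responding; Nash payoffs (6, 8).
Entrant earns 6 sequentially versus 8 at the Nash outcome: worse off.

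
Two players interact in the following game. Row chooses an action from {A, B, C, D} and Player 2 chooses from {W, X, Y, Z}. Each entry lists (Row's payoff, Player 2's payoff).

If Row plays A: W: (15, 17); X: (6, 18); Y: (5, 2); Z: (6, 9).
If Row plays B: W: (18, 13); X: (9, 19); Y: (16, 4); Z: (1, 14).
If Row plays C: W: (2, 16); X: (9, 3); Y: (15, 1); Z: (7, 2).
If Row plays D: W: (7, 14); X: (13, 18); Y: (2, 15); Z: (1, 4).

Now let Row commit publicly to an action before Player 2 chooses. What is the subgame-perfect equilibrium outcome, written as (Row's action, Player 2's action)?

Work backward from Player 2's decision.
- A: Player 2 compares 17, 18, 2, 9 and picks X; Row would get 6.
- B: Player 2 compares 13, 19, 4, 14 and picks X; Row would get 9.
- C: Player 2 compares 16, 3, 1, 2 and picks W; Row would get 2.
- D: Player 2 compares 14, 18, 15, 4 and picks X; Row would get 13.
Among 6, 9, 2, 13, the best is 13 at D. Subgame-perfect outcome: (D, X) with payoffs (13, 18).

(D, X)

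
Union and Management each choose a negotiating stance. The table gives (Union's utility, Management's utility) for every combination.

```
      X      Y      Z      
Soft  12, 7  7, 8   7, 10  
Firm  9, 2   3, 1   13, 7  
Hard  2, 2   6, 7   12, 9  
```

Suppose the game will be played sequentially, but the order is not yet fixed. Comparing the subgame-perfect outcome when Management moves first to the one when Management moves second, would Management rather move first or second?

first

If Union leads: Management's best replies are Soft→Z, Firm→Z, Hard→Z; Union's induced payoffs 7, 13, 12; outcome (Firm, Z), payoffs (13, 7).
If Management leads: Union's best replies are X→Soft, Y→Soft, Z→Firm; Management's induced payoffs 7, 8, 7; outcome (Soft, Y), payoffs (7, 8).
Management gets 8 moving first and 7 moving second, so Management prefers to move first.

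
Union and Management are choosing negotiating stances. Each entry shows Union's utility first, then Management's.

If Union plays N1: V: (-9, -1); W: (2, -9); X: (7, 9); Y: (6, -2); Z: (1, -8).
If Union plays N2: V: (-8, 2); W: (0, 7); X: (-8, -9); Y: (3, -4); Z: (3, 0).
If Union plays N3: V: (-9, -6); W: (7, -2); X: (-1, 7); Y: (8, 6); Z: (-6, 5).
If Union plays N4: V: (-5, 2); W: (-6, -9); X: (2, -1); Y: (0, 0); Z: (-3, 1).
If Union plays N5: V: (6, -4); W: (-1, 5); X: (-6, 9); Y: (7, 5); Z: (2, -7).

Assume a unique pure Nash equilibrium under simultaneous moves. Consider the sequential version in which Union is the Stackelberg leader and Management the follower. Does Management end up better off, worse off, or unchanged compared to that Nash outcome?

unchanged

Backward induction with Union moving first.
- N1: BR = X, leader payoff 7.
- N2: BR = W, leader payoff 0.
- N3: BR = X, leader payoff -1.
- N4: BR = V, leader payoff -5.
- N5: BR = X, leader payoff -6.
Union's induced payoffs are 7, 0, -1, -5, -6, so Union commits to N1. Subgame-perfect outcome: (N1, X) with payoffs (7, 9).
Under simultaneous play:
Union's best replies: V→N5; W→N3; X→N1; Y→N3; Z→N2.
Management's best replies: N1→X; N2→W; N3→X; N4→V; N5→X.
The unique mutual best reply is (N1, X), giving (7, 9).
Management earns 9 sequentially versus 9 at the Nash outcome: unchanged.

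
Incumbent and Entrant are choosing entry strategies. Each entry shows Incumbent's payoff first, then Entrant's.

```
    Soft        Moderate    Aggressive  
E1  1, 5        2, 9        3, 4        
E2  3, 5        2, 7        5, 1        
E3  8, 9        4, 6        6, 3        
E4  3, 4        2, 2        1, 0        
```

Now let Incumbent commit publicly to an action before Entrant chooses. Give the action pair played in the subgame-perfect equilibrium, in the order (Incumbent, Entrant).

(E3, Soft)

Entrant best-responds to each possible Incumbent move:
- E1: Entrant compares 5, 9, 4 and picks Moderate; Incumbent would get 2.
- E2: Entrant compares 5, 7, 1 and picks Moderate; Incumbent would get 2.
- E3: Entrant compares 9, 6, 3 and picks Soft; Incumbent would get 8.
- E4: Entrant compares 4, 2, 0 and picks Soft; Incumbent would get 3.
Maximizing over 2, 2, 8, 3, Incumbent chooses E3. Subgame-perfect outcome: (E3, Soft) with payoffs (8, 9).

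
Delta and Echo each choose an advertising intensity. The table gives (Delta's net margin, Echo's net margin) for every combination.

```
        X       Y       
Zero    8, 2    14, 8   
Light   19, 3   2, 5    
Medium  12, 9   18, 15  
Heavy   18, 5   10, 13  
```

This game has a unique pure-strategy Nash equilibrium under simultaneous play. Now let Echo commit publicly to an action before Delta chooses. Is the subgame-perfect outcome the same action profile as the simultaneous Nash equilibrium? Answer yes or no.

Work backward from Delta's decision.
- X: Delta compares 8, 19, 12, 18 and picks Light; Echo would get 3.
- Y: Delta compares 14, 2, 18, 10 and picks Medium; Echo would get 15.
Maximizing over 3, 15, Echo chooses Y. Subgame-perfect outcome: (Medium, Y) with payoffs (18, 15).
Under simultaneous play:
Delta's best replies: X→Light; Y→Medium.
Echo's best replies: Zero→Y; Light→Y; Medium→Y; Heavy→Y.
The unique mutual best reply is (Medium, Y), giving (18, 15).
Sequential outcome (Medium, Y) coincides with the Nash profile (Medium, Y).

yes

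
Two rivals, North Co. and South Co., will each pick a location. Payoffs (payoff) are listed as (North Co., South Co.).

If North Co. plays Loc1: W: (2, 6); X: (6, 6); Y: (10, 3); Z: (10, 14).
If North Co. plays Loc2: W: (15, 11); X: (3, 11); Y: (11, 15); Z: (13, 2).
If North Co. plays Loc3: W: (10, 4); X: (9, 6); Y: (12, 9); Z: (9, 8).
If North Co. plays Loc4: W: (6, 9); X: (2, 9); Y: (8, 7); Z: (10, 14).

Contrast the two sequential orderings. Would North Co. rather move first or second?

second

If North Co. leads: South Co.'s best replies are Loc1→Z, Loc2→Y, Loc3→Y, Loc4→Z; North Co.'s induced payoffs 10, 11, 12, 10; outcome (Loc3, Y), payoffs (12, 9).
If South Co. leads: North Co.'s best replies are W→Loc2, X→Loc3, Y→Loc3, Z→Loc2; South Co.'s induced payoffs 11, 6, 9, 2; outcome (Loc2, W), payoffs (15, 11).
North Co. gets 12 moving first and 15 moving second, so North Co. prefers to move second.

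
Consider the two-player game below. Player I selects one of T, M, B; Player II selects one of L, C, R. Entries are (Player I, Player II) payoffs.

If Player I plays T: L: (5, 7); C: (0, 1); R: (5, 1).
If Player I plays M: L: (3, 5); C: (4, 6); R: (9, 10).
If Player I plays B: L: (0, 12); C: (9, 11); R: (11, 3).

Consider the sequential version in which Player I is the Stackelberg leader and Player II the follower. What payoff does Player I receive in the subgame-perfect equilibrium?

9

Backward induction with Player I moving first.
- T: BR = L, leader payoff 5.
- M: BR = R, leader payoff 9.
- B: BR = L, leader payoff 0.
Player I's induced payoffs are 5, 9, 0, so Player I commits to M. Subgame-perfect outcome: (M, R) with payoffs (9, 10).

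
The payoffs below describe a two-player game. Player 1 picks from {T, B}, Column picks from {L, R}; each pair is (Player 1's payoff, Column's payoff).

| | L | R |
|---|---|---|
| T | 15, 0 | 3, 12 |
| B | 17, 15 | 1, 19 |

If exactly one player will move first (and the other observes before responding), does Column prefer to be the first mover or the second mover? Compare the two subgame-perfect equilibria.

first

If Player 1 leads: Column's best replies are T→R, B→R; Player 1's induced payoffs 3, 1; outcome (T, R), payoffs (3, 12).
If Column leads: Player 1's best replies are L→B, R→T; Column's induced payoffs 15, 12; outcome (B, L), payoffs (17, 15).
Column gets 15 moving first and 12 moving second, so Column prefers to move first.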